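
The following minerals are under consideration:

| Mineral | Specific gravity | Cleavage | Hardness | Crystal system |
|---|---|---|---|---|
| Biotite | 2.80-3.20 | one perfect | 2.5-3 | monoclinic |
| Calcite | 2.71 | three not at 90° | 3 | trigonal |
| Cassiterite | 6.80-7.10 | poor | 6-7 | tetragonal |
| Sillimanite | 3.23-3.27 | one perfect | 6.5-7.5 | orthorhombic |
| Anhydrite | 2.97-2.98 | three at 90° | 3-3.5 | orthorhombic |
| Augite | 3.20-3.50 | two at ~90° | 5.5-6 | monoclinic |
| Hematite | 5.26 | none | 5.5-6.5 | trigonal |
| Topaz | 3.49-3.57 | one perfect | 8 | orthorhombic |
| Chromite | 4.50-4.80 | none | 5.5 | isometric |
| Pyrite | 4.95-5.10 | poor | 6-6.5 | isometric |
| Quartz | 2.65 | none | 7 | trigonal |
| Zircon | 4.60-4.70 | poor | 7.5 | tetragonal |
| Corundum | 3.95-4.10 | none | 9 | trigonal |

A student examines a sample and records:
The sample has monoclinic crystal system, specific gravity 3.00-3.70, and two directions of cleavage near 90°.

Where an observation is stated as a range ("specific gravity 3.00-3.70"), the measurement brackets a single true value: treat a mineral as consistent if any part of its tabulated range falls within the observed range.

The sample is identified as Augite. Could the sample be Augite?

Monoclinic crystal system — matches Augite (monoclinic system).
Specific gravity 3.00-3.70 — matches Augite (SG 3.20-3.50).
Two directions of cleavage near 90° — matches Augite (cleavage two at ~90°).
All observations are consistent with the tabulated values for Augite.

Consistent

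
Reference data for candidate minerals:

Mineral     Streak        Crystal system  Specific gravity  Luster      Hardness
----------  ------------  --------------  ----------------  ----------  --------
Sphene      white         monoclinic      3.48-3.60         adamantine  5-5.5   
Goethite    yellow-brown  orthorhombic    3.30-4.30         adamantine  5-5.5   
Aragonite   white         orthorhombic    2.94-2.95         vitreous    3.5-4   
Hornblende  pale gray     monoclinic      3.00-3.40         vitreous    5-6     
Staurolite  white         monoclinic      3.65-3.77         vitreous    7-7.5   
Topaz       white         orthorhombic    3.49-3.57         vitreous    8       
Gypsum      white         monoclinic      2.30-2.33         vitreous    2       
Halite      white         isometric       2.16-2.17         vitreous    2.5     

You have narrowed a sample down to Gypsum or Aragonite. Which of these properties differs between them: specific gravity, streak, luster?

Specific gravity: Gypsum 2.30-2.33, Aragonite 2.94-2.95 — distinct.
Streak: both white — no difference.
Luster: both vitreous — no difference.
Only specific gravity differs between Gypsum and Aragonite among the listed tests.

specific gravity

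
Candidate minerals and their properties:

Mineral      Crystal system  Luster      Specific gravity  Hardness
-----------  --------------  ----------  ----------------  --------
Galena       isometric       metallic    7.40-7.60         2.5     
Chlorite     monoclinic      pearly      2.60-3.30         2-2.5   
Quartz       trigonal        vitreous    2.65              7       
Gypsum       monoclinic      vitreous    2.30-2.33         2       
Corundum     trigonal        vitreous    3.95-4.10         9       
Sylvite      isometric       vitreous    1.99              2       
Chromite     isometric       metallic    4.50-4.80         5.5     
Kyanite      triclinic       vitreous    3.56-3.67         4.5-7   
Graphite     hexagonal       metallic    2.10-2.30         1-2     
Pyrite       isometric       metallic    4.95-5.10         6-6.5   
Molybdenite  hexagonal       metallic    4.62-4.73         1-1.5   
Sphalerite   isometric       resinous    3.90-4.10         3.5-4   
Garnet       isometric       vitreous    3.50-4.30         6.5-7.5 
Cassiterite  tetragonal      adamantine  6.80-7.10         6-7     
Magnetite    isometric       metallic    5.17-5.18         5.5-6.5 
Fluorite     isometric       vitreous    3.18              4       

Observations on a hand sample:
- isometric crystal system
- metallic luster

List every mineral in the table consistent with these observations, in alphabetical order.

Isometric crystal system: only Galena, Sylvite, Chromite, Pyrite, Sphalerite, Garnet, Magnetite, Fluorite remain.
Metallic luster eliminates Sylvite, Sphalerite, Garnet, Fluorite.
The minerals that satisfy all observations are Chromite, Galena, Magnetite, Pyrite.

Chromite, Galena, Magnetite, Pyrite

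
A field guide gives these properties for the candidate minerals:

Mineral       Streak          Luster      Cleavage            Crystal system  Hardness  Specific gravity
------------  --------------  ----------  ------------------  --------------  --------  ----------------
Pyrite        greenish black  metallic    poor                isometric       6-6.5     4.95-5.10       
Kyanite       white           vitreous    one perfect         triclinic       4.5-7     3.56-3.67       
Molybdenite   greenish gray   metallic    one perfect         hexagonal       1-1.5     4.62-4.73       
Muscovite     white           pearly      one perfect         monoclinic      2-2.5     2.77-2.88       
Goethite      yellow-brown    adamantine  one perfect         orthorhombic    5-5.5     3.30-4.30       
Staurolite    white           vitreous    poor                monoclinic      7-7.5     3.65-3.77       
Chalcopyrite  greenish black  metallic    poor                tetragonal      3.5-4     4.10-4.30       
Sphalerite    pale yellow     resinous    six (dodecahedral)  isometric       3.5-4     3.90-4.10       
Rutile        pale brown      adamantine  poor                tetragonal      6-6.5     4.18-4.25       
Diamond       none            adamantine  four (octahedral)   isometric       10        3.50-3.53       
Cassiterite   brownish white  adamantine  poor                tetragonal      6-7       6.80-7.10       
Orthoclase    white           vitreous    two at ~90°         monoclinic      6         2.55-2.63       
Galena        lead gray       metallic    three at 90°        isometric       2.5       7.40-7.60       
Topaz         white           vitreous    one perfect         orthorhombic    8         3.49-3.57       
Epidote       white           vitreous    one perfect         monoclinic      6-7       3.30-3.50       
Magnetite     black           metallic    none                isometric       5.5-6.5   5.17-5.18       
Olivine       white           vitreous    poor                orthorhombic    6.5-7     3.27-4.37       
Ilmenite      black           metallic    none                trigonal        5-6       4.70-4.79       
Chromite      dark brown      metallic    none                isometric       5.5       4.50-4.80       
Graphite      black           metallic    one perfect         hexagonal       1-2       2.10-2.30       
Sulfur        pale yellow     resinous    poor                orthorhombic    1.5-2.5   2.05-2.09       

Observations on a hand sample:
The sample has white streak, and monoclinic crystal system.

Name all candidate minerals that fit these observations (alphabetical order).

White streak: only Kyanite, Muscovite, Staurolite, Orthoclase, Topaz, Epidote, Olivine remain.
Monoclinic crystal system rules out Kyanite, Topaz, Olivine.
The minerals that satisfy all observations are Epidote, Muscovite, Orthoclase, Staurolite.

Epidote, Muscovite, Orthoclase, Staurolite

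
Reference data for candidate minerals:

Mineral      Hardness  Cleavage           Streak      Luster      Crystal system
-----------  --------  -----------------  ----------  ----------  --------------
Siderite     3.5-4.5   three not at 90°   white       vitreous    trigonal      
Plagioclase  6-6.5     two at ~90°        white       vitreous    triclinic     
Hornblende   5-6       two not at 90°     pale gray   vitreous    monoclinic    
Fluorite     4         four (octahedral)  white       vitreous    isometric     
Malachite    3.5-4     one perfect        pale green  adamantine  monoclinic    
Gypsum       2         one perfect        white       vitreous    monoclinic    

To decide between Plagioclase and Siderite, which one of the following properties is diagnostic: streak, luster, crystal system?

crystal system

Streak: both white — shared.
Luster: both vitreous — shared.
Crystal system: Plagioclase triclinic, Siderite trigonal — distinct.
Of the listed properties, crystal system is the one that separates them.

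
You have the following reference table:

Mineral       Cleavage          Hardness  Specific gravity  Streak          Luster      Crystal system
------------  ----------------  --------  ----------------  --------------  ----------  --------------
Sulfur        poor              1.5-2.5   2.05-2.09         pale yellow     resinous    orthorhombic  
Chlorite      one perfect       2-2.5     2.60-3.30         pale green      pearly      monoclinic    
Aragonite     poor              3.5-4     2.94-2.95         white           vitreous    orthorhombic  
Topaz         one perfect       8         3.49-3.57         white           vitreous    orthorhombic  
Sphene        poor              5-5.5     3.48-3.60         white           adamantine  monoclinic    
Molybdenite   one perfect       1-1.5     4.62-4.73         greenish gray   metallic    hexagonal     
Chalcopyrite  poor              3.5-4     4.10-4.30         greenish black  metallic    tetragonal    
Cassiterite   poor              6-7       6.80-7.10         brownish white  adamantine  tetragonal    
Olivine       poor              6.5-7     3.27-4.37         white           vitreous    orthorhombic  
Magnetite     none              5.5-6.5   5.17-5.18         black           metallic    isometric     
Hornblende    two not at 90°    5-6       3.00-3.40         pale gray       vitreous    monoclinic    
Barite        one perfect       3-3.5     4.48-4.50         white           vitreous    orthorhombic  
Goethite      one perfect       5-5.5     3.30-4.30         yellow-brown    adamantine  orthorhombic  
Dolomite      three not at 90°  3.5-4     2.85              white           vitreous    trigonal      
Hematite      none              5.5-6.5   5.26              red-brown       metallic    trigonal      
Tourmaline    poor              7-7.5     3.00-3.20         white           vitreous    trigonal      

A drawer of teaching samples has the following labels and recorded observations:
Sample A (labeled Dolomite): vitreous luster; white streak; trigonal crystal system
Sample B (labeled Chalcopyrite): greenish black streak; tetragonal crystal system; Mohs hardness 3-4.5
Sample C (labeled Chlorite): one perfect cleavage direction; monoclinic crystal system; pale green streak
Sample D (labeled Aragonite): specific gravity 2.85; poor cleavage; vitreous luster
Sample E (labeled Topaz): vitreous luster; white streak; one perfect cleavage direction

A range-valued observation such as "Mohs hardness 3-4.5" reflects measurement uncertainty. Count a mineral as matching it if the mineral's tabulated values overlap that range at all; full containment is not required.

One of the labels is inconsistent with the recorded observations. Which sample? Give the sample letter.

Sample A: every observation is compatible with the reference values for Dolomite.
Sample B: every observation is compatible with the reference values for Chalcopyrite.
Sample C: every observation is compatible with the reference values for Chlorite.
Sample D: Aragonite has SG 2.94-2.95, but the record shows specific gravity 2.85 — this label is wrong.
Sample E: every observation is compatible with the reference values for Topaz.
Only sample D is inconsistent with its label.

D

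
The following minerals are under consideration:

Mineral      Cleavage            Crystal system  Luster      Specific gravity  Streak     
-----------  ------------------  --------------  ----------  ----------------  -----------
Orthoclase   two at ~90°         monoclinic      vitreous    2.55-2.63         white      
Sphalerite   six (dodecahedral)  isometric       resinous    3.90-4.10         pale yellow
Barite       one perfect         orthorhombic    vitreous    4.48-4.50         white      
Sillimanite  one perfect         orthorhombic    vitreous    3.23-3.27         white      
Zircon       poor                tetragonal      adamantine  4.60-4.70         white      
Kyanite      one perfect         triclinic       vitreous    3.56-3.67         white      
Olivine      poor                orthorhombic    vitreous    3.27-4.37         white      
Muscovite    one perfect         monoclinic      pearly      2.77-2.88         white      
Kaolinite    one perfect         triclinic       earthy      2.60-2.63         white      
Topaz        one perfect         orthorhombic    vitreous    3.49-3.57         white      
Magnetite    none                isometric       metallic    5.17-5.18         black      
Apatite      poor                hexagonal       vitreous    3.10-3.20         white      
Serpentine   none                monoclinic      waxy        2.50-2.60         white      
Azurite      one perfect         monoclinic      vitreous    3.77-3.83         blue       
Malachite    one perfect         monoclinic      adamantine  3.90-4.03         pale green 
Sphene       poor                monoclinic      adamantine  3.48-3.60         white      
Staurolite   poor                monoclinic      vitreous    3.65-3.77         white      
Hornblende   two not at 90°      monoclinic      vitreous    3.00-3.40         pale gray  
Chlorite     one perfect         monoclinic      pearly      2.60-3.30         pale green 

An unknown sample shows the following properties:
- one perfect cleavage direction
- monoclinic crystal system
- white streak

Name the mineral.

Muscovite

One perfect cleavage direction — Barite, Sillimanite, Kyanite, Muscovite, Kaolinite, Topaz, Azurite, Malachite, Chlorite remain.
Monoclinic crystal system — narrows the field to Muscovite, Azurite, Malachite, Chlorite.
White streak — Muscovite remains.
The only mineral consistent with every observation is Muscovite.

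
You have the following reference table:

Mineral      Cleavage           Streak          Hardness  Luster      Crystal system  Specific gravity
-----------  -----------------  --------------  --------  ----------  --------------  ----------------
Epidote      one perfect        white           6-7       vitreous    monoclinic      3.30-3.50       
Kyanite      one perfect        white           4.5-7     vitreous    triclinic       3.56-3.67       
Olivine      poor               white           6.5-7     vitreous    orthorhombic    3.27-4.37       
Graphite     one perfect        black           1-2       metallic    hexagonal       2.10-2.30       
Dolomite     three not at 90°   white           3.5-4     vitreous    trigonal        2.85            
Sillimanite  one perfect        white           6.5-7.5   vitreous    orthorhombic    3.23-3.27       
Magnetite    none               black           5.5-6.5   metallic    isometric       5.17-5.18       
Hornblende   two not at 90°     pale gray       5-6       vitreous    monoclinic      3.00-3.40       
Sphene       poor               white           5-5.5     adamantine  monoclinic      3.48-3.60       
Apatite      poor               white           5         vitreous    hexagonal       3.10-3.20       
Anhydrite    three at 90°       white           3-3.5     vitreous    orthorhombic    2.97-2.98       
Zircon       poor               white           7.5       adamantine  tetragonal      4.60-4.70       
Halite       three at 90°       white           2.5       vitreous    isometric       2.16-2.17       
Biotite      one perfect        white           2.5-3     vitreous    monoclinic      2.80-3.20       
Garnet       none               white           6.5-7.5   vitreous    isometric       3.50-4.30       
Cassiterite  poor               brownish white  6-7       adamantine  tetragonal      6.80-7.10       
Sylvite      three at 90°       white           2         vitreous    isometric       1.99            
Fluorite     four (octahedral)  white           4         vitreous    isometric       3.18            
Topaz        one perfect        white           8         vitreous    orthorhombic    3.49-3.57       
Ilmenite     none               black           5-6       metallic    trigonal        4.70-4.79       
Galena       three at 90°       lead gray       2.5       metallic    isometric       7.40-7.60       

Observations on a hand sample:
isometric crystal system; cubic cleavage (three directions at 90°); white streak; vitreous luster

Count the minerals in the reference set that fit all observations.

Isometric crystal system — leaves Magnetite, Halite, Garnet, Sylvite, Fluorite, Galena.
Cubic cleavage (three directions at 90°) is inconsistent with Magnetite, Garnet, Fluorite.
White streak eliminates Galena.
Vitreous luster — consistent with all remaining minerals.
Remaining candidates: Halite, Sylvite.
That is 2 minerals.

2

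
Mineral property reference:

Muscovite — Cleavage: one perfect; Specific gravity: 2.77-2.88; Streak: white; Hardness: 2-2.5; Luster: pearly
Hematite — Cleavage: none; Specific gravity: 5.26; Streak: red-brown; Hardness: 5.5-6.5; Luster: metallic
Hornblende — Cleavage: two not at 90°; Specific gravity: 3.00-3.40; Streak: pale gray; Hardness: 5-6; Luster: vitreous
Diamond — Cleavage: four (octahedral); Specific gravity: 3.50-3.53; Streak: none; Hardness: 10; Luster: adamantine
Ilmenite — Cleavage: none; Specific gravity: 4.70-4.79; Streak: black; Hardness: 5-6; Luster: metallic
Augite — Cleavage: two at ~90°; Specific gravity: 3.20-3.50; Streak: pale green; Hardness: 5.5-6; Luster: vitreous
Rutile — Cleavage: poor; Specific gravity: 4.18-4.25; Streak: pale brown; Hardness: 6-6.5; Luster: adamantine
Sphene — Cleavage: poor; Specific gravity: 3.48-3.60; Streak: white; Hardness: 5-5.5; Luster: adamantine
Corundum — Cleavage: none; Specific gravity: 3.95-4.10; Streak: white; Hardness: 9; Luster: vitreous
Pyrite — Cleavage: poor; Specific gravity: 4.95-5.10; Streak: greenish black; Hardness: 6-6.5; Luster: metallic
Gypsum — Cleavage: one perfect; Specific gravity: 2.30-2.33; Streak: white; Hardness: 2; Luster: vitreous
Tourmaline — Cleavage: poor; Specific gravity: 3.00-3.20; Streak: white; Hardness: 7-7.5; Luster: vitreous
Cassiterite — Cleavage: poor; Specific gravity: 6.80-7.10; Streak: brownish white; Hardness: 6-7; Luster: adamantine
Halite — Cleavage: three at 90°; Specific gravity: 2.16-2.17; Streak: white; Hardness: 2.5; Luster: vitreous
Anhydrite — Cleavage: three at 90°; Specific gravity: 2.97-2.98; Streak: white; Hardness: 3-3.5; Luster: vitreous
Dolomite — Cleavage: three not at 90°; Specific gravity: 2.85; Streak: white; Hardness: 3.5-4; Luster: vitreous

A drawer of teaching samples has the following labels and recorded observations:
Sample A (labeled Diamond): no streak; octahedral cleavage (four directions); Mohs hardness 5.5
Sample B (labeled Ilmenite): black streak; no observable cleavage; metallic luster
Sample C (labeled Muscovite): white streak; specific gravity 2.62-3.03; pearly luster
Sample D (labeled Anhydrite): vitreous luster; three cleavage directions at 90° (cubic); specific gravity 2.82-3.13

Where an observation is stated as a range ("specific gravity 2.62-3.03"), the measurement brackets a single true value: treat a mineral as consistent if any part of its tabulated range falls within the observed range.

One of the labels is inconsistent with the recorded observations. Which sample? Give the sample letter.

Sample A: Diamond has hardness 10, but the record shows Mohs hardness 5.5 — this label is wrong.
Sample B: nothing contradicts Ilmenite.
Sample C: nothing contradicts Muscovite.
Sample D: nothing contradicts Anhydrite.
Only sample A is inconsistent with its label.

A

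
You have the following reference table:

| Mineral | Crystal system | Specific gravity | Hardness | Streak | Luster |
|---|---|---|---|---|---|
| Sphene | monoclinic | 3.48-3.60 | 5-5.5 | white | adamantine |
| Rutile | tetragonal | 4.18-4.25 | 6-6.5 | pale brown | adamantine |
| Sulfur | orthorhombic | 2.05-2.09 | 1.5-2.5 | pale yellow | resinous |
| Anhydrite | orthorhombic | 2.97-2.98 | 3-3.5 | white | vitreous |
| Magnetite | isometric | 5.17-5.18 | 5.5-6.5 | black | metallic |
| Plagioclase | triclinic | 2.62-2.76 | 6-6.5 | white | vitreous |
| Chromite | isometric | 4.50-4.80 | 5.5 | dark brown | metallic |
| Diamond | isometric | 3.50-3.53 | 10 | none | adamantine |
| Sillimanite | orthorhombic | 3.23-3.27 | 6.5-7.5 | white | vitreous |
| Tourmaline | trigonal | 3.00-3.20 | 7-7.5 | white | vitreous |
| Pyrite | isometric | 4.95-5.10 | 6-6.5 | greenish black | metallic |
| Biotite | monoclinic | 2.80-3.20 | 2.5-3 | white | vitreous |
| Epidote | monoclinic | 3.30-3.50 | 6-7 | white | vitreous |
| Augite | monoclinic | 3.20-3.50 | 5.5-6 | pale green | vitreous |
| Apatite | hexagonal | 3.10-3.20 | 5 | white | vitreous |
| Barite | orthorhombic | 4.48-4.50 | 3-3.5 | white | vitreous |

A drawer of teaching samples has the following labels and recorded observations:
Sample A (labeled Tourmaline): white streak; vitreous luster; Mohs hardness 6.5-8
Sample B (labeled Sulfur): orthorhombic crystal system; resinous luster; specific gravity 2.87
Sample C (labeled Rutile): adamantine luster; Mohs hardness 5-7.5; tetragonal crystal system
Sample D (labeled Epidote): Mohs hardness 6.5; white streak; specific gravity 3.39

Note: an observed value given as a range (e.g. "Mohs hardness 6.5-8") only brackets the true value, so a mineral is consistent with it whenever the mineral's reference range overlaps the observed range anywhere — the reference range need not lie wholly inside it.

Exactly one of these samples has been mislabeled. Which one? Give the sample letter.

Sample A: every observation is compatible with the reference values for Tourmaline.
Sample B: Sulfur has SG 2.05-2.09, but the record shows specific gravity 2.87 — this label is wrong.
Sample C: every observation is compatible with the reference values for Rutile.
Sample D: every observation is compatible with the reference values for Epidote.
Sample B is the mislabeled one.

B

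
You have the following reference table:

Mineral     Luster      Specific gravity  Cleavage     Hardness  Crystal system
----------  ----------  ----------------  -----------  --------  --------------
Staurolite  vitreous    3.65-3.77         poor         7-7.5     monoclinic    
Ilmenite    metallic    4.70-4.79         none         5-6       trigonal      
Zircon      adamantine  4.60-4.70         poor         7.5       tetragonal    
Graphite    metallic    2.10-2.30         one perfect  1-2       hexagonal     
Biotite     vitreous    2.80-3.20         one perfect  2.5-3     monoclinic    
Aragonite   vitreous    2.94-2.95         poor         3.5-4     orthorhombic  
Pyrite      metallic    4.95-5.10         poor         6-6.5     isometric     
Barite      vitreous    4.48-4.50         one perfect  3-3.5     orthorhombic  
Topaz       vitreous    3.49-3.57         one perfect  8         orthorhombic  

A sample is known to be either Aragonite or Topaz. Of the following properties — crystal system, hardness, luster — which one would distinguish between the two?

Crystal system: both orthorhombic — identical.
Hardness: Aragonite 3.5-4, Topaz 8 — different.
Luster: both vitreous — identical.
Hardness is the diagnostic property here.

hardness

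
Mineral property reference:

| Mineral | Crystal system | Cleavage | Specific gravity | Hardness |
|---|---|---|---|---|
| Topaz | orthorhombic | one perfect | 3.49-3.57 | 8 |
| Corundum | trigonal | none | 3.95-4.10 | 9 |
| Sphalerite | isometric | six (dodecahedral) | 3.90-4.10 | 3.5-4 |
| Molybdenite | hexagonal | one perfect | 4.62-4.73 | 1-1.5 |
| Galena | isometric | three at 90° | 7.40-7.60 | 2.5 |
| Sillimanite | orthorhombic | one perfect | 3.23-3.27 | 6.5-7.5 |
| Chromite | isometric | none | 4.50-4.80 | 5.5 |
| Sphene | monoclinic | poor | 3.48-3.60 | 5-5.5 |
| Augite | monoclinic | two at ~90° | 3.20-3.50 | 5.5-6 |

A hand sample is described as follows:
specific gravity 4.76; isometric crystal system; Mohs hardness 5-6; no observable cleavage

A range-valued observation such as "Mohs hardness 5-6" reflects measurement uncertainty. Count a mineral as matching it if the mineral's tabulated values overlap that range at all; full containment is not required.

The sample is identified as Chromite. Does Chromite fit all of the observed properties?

Consistent

Specific gravity 4.76 — is consistent with Chromite (SG 4.50-4.80).
Isometric crystal system — is consistent with Chromite (isometric system).
Mohs hardness 5-6 — is consistent with Chromite (hardness 5.5).
No observable cleavage — is consistent with Chromite (cleavage none).
All observations are consistent with the tabulated values for Chromite.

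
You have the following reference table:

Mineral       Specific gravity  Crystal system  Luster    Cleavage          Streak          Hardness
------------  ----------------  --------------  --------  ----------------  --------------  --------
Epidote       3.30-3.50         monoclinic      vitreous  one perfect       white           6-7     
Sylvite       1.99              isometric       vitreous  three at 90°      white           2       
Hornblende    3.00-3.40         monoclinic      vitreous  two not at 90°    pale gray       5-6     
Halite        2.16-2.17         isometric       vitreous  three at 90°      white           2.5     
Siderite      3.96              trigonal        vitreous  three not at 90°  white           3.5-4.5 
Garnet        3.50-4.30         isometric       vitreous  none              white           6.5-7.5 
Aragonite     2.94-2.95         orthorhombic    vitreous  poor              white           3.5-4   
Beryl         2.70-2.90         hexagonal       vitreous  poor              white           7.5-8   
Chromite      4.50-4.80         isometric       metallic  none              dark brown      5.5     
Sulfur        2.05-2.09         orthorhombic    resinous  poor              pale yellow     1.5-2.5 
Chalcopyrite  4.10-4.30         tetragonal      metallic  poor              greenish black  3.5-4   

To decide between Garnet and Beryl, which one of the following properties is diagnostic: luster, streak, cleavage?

cleavage

Luster: both vitreous — identical.
Streak: both white — identical.
Cleavage: Garnet none, Beryl poor — distinct.
Only cleavage differs between Garnet and Beryl among the listed tests.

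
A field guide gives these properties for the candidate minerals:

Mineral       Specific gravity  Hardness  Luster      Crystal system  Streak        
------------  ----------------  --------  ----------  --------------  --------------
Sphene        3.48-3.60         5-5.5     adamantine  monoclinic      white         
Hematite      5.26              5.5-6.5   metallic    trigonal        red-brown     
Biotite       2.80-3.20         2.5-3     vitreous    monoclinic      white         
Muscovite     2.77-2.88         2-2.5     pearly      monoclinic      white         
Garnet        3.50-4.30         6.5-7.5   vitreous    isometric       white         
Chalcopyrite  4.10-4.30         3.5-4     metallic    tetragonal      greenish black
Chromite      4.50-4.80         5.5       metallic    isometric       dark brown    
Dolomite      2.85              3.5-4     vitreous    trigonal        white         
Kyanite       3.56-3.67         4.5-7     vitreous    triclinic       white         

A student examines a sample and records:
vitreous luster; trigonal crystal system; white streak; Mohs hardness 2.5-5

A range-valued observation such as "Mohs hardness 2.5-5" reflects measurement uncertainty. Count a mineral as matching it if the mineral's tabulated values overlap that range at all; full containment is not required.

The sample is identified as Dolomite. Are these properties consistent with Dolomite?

Consistent

Vitreous luster — agrees with Dolomite (vitreous luster).
Trigonal crystal system — agrees with Dolomite (trigonal system).
White streak — agrees with Dolomite (white streak).
Mohs hardness 2.5-5 — agrees with Dolomite (hardness 3.5-4).
Every observed property is compatible with the reference values for Dolomite.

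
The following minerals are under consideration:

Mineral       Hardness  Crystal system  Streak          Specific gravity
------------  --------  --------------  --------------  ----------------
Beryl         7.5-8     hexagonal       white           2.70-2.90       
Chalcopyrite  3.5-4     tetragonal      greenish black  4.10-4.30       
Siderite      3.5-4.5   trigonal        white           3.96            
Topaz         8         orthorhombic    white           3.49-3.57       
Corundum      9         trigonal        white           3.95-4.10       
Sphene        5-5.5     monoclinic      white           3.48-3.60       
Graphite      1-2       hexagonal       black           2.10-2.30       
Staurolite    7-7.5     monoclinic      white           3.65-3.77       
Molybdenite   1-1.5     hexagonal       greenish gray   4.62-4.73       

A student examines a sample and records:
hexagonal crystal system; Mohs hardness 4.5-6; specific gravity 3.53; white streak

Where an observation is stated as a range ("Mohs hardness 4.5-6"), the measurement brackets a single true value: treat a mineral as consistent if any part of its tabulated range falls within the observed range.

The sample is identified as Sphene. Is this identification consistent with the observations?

No

Hexagonal crystal system — Sphene has monoclinic system; inconsistent.
Mohs hardness 4.5-6 — consistent with Sphene (hardness 5-5.5).
Specific gravity 3.53 — consistent with Sphene (SG 3.48-3.60).
White streak — consistent with Sphene (white streak).
Crystal system alone is enough to reject Sphene.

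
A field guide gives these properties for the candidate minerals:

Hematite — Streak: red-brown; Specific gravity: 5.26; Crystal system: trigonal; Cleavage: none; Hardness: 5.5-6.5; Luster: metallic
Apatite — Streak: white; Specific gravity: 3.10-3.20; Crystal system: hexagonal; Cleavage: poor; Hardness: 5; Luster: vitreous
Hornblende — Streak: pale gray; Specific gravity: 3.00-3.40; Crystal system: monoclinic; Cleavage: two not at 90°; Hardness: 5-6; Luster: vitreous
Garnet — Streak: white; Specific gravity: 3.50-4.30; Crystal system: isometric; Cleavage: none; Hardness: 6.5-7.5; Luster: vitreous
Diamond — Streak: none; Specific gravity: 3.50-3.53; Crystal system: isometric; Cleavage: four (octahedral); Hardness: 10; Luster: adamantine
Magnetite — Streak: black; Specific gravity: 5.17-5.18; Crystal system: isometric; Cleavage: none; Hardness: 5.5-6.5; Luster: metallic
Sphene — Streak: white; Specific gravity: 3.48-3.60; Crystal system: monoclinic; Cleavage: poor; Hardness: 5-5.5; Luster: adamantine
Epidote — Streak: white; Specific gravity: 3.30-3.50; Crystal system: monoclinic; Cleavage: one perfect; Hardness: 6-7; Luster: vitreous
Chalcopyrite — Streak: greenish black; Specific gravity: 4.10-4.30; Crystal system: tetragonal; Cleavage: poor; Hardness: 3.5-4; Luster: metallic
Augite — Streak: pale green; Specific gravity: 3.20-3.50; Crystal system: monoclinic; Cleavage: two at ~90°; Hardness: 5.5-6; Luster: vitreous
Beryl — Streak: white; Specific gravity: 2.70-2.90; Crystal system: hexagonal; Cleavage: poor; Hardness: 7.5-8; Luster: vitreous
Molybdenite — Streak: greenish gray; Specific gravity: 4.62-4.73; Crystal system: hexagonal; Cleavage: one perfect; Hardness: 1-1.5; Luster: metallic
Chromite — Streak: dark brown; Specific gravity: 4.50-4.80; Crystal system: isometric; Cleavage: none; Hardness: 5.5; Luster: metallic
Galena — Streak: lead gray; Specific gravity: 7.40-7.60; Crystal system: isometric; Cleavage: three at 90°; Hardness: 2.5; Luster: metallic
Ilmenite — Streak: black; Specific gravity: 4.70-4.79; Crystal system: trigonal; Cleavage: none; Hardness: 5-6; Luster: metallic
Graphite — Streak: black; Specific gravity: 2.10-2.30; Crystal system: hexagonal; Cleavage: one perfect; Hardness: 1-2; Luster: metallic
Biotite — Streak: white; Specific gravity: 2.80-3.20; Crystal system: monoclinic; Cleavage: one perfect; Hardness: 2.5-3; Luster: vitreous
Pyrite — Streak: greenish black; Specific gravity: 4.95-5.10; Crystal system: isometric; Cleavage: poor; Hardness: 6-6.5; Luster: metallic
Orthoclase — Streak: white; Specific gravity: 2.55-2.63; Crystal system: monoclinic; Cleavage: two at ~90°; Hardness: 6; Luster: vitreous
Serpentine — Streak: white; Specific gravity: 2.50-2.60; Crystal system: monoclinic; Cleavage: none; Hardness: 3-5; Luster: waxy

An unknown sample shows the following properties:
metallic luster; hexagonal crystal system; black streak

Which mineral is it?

Metallic luster — only Hematite, Magnetite, Chalcopyrite, Molybdenite, Chromite, Galena, Ilmenite, Graphite, Pyrite remain.
Hexagonal crystal system — leaves Molybdenite, Graphite.
Black streak is inconsistent with Molybdenite.
Only Graphite satisfies all observations.

Graphite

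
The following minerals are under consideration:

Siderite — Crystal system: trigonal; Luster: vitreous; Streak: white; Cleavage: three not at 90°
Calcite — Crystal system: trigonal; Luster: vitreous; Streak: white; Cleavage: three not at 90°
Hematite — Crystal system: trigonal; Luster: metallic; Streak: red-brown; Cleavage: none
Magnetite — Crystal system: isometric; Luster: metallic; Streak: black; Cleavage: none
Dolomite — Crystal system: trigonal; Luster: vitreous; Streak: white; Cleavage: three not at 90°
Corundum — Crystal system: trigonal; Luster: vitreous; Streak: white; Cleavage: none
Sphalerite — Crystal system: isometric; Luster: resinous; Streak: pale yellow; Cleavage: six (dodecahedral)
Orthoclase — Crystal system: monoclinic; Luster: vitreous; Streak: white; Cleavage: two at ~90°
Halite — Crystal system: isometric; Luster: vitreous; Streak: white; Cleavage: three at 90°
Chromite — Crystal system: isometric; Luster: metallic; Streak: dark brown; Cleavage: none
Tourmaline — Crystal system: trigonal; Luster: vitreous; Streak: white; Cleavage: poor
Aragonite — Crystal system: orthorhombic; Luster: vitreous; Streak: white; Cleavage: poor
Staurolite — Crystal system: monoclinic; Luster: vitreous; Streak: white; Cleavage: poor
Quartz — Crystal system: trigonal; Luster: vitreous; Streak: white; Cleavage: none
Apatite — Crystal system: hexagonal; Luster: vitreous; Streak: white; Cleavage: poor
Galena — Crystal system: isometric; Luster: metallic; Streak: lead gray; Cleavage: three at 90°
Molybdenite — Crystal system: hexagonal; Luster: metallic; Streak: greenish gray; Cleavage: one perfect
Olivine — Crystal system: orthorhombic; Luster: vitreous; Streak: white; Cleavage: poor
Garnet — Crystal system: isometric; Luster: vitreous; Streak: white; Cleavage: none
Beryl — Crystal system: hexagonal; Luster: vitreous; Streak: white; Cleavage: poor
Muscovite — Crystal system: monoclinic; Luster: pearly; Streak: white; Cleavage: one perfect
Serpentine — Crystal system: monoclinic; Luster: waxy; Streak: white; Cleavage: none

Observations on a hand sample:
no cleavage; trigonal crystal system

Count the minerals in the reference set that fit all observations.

3

No cleavage — only Hematite, Magnetite, Corundum, Chromite, Quartz, Garnet, Serpentine remain.
Trigonal crystal system — leaves Hematite, Corundum, Quartz.
Consistent with every observation: Corundum, Hematite, Quartz.
That is 3 minerals.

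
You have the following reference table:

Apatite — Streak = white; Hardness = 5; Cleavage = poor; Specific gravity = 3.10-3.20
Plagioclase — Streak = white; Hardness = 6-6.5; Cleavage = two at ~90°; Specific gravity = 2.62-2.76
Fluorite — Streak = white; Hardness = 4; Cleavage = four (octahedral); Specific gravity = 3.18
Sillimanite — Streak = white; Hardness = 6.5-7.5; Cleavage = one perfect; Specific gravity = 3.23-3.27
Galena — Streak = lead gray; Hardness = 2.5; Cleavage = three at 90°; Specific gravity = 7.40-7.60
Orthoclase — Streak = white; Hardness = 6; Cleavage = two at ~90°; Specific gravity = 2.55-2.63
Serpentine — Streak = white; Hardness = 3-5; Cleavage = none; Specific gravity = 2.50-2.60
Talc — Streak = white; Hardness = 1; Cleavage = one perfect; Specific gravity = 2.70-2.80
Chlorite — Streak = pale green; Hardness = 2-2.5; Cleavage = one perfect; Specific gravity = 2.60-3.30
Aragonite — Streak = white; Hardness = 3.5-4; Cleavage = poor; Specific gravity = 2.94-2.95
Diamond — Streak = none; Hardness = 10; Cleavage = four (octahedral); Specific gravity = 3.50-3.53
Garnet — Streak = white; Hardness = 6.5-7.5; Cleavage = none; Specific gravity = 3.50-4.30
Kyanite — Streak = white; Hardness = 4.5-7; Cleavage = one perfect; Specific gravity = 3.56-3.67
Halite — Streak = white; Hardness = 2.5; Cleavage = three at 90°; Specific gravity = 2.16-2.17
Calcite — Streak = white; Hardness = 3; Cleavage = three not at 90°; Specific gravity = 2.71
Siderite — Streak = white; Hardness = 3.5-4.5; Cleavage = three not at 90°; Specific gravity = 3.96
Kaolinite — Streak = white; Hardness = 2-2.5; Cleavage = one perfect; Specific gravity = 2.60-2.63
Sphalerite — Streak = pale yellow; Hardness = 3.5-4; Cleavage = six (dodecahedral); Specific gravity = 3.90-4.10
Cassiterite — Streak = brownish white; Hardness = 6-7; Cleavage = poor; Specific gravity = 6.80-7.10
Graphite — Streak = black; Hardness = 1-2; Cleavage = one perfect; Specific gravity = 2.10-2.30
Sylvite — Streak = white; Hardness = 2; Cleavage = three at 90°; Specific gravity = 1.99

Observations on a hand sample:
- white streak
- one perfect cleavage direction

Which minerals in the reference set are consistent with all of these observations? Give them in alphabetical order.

Kaolinite, Kyanite, Sillimanite, Talc

White streak excludes Galena, Chlorite, Diamond, Sphalerite, Cassiterite, Graphite.
One perfect cleavage direction — leaves Sillimanite, Talc, Kyanite, Kaolinite.
Consistent with every observation: Kaolinite, Kyanite, Sillimanite, Talc.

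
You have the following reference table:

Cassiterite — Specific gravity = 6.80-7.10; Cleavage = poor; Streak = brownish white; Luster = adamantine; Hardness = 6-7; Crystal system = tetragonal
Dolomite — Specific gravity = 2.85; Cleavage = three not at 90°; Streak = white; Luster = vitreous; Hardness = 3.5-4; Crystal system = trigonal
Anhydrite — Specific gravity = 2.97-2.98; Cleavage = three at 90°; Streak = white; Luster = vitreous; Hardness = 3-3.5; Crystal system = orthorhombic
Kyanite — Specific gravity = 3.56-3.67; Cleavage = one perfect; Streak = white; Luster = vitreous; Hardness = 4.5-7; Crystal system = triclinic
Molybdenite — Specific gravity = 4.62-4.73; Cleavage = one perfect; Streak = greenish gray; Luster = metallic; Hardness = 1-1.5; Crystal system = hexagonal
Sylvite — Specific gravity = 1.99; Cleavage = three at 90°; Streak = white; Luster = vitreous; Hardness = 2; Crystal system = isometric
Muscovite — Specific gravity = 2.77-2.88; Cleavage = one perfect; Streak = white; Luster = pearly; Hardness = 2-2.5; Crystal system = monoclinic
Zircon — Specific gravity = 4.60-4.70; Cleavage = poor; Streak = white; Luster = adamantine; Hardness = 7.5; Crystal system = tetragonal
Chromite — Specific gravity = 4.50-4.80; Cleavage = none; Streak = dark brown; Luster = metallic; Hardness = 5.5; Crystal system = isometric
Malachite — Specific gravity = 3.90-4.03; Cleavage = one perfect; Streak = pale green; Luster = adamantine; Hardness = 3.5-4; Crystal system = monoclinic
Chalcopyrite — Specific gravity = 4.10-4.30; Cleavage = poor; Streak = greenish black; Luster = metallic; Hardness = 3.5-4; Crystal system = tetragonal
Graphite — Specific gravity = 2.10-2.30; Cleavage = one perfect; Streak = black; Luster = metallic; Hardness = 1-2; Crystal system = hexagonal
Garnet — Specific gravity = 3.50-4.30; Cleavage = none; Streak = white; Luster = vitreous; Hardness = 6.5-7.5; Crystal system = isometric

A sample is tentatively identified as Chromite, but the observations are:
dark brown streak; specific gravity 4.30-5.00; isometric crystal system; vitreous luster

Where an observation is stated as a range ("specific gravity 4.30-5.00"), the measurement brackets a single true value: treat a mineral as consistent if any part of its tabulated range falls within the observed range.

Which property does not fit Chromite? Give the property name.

luster

Dark brown streak: Chromite has dark brown streak — agrees.
Specific gravity 4.30-5.00: Chromite has SG 4.50-4.80 — agrees.
Isometric crystal system: Chromite has isometric system — agrees.
Vitreous luster: Chromite has metallic luster — outside the reference range.
The luster is the one property that does not fit.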